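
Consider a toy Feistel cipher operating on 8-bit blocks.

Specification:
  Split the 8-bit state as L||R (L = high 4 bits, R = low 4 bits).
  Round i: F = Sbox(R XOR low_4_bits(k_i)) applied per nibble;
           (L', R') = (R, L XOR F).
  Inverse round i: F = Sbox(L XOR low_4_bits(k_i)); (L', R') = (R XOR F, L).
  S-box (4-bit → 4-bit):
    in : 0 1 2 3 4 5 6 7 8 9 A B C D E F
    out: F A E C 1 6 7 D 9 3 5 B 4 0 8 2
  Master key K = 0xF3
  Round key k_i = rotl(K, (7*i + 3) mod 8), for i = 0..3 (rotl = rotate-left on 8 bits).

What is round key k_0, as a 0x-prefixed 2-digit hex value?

0x9F

K = 0xF3
k_0 = rotl(K, (7*0+3) mod 8) = rotl(K, 3) = 0x9F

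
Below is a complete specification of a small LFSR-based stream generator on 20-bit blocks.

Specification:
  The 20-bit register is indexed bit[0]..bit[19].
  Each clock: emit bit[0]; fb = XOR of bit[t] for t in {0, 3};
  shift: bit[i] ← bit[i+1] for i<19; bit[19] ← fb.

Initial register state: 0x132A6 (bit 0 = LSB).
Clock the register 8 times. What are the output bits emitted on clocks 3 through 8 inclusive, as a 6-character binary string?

reg_0 = 0x132A6
clock 1: out=0, reg = 0x09953
clock 2: out=1, reg = 0x84CA9
clock 3: out=1, reg = 0x42654
clock 4: out=0, reg = 0x2132A
clock 5: out=0, reg = 0x90995
clock 6: out=1, reg = 0xC84CA
clock 7: out=0, reg = 0xE4265
clock 8: out=1, reg = 0xF2132

100101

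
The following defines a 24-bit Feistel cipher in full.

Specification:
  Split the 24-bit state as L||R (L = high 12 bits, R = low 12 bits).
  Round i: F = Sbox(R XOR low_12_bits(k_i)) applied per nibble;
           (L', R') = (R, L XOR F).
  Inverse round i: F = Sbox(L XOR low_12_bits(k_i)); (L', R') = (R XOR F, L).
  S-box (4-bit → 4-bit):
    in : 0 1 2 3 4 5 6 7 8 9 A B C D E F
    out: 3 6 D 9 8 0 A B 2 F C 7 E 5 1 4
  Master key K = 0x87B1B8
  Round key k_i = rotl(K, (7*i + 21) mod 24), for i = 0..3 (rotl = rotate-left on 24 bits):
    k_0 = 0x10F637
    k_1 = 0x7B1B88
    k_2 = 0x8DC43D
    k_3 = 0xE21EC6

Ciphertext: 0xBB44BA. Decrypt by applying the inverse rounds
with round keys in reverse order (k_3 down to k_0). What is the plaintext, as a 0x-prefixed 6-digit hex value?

s_0 = ciphertext = 0xBB44BA
s_1 = InvRound(s_0, k_3) = 0x407BB4
s_2 = InvRound(s_1, k_2) = 0x828407
s_3 = InvRound(s_2, k_1) = 0xDC4828
s_4 = InvRound(s_3, k_0) = 0xF61DC4

0xF61DC4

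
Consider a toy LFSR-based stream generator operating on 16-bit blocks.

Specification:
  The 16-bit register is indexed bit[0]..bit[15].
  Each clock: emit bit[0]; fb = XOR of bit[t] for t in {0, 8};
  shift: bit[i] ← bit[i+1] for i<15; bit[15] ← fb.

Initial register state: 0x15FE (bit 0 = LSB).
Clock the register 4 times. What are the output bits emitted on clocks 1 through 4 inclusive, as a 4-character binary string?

0111

reg_0 = 0x15FE
clock 1: out=0, reg = 0x8AFF
clock 2: out=1, reg = 0xC57F
clock 3: out=1, reg = 0x62BF
clock 4: out=1, reg = 0xB15F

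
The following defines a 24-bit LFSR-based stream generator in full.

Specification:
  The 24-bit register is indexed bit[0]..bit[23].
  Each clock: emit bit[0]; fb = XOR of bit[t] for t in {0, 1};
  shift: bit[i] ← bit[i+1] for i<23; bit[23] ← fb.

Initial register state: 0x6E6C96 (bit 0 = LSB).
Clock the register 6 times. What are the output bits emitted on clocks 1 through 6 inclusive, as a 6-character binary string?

reg_0 = 0x6E6C96
clock 1: out=0, reg = 0xB7364B
clock 2: out=1, reg = 0x5B9B25
clock 3: out=1, reg = 0xADCD92
clock 4: out=0, reg = 0xD6E6C9
clock 5: out=1, reg = 0xEB7364
clock 6: out=0, reg = 0x75B9B2

011010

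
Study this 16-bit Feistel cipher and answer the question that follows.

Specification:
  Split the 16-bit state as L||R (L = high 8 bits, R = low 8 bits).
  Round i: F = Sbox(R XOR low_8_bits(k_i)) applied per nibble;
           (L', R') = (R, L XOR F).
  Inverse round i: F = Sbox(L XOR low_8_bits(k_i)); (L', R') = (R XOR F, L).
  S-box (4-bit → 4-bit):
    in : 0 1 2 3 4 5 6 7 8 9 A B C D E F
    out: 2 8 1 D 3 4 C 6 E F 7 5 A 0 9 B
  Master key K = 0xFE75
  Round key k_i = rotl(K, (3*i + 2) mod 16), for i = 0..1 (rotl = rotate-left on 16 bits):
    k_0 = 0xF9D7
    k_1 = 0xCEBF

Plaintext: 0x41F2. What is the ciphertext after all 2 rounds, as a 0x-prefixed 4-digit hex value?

0x5565

s_0 = plaintext = 0x41F2
s_1 = Round(s_0, k_0) = 0xF255
s_2 = Round(s_1, k_1) = 0x5565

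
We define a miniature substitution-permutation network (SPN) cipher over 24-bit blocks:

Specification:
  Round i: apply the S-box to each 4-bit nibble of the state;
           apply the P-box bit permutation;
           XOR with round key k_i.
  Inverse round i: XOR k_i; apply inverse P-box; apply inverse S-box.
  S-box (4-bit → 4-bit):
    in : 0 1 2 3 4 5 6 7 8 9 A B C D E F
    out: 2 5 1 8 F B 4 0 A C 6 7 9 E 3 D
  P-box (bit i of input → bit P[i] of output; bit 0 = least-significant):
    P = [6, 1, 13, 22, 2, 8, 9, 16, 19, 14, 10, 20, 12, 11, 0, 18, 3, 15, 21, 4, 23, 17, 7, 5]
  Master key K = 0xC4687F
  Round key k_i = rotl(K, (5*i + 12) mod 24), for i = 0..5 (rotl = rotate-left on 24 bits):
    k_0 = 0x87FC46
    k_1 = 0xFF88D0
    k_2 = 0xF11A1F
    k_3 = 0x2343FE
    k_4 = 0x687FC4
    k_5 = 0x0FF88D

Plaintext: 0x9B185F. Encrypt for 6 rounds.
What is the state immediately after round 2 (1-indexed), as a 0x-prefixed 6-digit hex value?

s_0 = plaintext = 0x9B185F
s_1 = Round(s_0, k_0) = 0xF60DAB
s_2 = Round(s_1, k_1) = 0x4FE732
s_3 = Round(s_2, k_2) = 0x5202E7
s_4 = Round(s_3, k_3) = 0xA94AD2
s_5 = Round(s_4, k_4) = 0x4F2015
s_6 = Round(s_5, k_5) = 0xEDAA73

0x4FE732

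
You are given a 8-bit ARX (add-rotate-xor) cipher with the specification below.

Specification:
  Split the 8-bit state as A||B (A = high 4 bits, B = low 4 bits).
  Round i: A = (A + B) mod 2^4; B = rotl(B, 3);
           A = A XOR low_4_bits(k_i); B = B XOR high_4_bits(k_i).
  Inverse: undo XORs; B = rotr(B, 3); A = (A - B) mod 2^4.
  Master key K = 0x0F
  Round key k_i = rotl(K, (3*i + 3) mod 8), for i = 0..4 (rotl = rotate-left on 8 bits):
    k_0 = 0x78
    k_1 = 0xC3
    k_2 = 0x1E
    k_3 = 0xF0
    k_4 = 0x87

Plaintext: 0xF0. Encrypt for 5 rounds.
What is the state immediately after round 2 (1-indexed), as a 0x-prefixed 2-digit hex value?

s_0 = plaintext = 0xF0
s_1 = Round(s_0, k_0) = 0x77
s_2 = Round(s_1, k_1) = 0xD7
s_3 = Round(s_2, k_2) = 0xAA
s_4 = Round(s_3, k_3) = 0x4A
s_5 = Round(s_4, k_4) = 0x9D

0xD7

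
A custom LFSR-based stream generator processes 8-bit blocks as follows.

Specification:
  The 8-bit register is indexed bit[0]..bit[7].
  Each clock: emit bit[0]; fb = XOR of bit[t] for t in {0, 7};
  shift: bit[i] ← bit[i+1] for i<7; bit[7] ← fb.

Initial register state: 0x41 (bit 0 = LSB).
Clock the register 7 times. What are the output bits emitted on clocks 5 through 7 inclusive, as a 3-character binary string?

reg_0 = 0x41
clock 1: out=1, reg = 0xA0
clock 2: out=0, reg = 0xD0
clock 3: out=0, reg = 0xE8
clock 4: out=0, reg = 0xF4
clock 5: out=0, reg = 0xFA
clock 6: out=0, reg = 0xFD
clock 7: out=1, reg = 0x7E

001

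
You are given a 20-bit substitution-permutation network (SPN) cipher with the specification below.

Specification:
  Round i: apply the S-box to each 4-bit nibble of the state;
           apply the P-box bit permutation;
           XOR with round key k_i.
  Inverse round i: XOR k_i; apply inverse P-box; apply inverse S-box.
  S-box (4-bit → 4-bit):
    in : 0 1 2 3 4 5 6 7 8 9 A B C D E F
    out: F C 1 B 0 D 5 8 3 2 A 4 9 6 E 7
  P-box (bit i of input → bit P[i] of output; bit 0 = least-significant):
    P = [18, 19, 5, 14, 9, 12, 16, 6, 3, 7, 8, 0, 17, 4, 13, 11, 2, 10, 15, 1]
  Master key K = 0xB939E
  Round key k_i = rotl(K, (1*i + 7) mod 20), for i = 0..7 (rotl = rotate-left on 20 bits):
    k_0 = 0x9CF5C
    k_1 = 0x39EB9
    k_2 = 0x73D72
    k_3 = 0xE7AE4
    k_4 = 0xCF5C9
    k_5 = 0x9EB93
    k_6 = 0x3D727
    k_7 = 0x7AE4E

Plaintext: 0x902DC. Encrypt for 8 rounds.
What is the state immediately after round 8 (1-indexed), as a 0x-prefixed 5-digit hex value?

s_0 = plaintext = 0x902DC
s_1 = Round(s_0, k_0) = 0xEB344
s_2 = Round(s_1, k_1) = 0x33A32
s_3 = Round(s_2, k_2) = 0x123A5
s_4 = Round(s_3, k_3) = 0x8AA0F
s_5 = Round(s_4, k_4) = 0x1EB3C
s_6 = Round(s_5, k_5) = 0xD10C1
s_7 = Round(s_6, k_6) = 0x338CE
s_8 = Round(s_7, k_7) = 0xDE0B0

0xDE0B0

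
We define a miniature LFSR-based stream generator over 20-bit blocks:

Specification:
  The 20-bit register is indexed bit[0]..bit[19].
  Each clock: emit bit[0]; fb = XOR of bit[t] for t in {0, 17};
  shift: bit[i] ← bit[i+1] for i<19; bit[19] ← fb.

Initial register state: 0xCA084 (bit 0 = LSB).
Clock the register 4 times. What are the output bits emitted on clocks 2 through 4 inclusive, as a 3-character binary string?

reg_0 = 0xCA084
clock 1: out=0, reg = 0x65042
clock 2: out=0, reg = 0xB2821
clock 3: out=1, reg = 0x59410
clock 4: out=0, reg = 0x2CA08

010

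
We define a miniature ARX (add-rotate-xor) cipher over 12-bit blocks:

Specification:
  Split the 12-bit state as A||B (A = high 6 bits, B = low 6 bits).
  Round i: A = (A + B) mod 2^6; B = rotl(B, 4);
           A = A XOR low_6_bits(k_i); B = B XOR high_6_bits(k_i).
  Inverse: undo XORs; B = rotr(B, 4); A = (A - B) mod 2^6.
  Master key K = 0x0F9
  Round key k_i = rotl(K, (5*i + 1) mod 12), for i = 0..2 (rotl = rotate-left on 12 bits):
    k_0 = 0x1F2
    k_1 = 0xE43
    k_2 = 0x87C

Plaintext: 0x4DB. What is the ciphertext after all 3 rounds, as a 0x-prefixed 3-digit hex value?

0x3F8

s_0 = plaintext = 0x4DB
s_1 = Round(s_0, k_0) = 0x731
s_2 = Round(s_1, k_1) = 0x3A5
s_3 = Round(s_2, k_2) = 0x3F8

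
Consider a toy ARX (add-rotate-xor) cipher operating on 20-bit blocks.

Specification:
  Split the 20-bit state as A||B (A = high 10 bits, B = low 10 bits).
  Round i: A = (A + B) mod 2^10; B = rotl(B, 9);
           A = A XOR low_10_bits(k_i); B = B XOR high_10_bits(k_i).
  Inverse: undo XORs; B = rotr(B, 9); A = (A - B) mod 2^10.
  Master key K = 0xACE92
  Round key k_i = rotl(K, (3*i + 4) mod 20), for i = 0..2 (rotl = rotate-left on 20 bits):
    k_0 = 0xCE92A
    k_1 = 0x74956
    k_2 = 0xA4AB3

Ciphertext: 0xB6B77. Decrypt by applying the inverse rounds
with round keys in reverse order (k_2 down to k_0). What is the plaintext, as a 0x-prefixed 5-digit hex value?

s_0 = ciphertext = 0xB6B77
s_1 = InvRound(s_0, k_2) = 0x27FCA
s_2 = InvRound(s_1, k_1) = 0x66031
s_3 = InvRound(s_2, k_0) = 0xA6E17

0xA6E17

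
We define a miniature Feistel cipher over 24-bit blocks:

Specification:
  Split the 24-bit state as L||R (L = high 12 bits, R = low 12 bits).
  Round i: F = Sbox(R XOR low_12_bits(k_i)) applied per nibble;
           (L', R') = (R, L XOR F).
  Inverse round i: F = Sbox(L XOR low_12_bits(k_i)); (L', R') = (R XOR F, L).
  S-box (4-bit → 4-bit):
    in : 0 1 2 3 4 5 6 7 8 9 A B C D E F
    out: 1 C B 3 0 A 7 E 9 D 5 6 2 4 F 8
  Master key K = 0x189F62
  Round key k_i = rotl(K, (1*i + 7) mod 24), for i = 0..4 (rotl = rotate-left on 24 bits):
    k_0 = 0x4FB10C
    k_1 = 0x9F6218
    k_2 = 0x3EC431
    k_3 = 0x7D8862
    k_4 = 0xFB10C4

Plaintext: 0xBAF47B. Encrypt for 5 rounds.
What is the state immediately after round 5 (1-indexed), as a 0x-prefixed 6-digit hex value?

s_0 = plaintext = 0xBAF47B
s_1 = Round(s_0, k_0) = 0x47B141
s_2 = Round(s_1, k_1) = 0x1417D6
s_3 = Round(s_2, k_2) = 0x7D62BF
s_4 = Round(s_3, k_3) = 0x2BF292
s_5 = Round(s_4, k_4) = 0x292918

0x292918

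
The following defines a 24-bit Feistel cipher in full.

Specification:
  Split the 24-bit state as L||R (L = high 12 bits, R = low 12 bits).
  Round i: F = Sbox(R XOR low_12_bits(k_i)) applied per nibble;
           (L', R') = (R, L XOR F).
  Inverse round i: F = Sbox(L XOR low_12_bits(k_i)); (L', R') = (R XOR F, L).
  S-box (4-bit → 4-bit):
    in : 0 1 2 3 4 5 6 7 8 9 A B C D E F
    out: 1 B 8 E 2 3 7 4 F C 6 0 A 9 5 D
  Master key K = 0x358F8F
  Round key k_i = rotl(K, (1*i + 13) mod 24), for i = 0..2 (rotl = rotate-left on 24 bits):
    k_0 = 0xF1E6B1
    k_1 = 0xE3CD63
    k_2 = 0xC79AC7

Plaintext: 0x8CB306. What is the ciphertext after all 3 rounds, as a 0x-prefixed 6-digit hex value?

0x46CEAF

s_0 = plaintext = 0x8CB306
s_1 = Round(s_0, k_0) = 0x306BCF
s_2 = Round(s_1, k_1) = 0xBCF46C
s_3 = Round(s_2, k_2) = 0x46CEAF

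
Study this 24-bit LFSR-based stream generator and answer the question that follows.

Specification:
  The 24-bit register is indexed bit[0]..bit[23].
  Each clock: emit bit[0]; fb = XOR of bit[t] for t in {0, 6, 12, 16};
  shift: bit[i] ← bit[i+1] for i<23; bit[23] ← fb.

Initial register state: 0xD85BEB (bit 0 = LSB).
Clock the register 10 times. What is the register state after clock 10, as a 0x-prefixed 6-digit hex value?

0xB67616

reg_0 = 0xD85BEB
clock 1: out=1, reg = 0xEC2DF5
clock 2: out=1, reg = 0x7616FA
clock 3: out=0, reg = 0x3B0B7D
clock 4: out=1, reg = 0x9D85BE
clock 5: out=0, reg = 0xCEC2DF
clock 6: out=1, reg = 0x67616F
clock 7: out=1, reg = 0xB3B0B7
clock 8: out=1, reg = 0xD9D85B
clock 9: out=1, reg = 0x6CEC2D
clock 10: out=1, reg = 0xB67616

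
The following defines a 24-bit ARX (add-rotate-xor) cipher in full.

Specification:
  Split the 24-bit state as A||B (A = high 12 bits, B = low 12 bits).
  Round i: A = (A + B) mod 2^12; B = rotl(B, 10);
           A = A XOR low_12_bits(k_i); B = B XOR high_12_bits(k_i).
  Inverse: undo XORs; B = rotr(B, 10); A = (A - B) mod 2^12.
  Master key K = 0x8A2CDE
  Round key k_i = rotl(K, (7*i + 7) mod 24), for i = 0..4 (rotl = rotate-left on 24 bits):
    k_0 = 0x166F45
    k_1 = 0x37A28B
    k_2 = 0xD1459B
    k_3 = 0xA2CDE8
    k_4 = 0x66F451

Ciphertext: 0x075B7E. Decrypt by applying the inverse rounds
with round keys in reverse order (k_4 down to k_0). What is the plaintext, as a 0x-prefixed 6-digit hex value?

0x031CE9

s_0 = ciphertext = 0x075B7E
s_1 = InvRound(s_0, k_4) = 0xFDD447
s_2 = InvRound(s_1, k_3) = 0x8869AF
s_3 = InvRound(s_2, k_2) = 0xA302ED
s_4 = InvRound(s_3, k_1) = 0x25F65C
s_5 = InvRound(s_4, k_0) = 0x031CE9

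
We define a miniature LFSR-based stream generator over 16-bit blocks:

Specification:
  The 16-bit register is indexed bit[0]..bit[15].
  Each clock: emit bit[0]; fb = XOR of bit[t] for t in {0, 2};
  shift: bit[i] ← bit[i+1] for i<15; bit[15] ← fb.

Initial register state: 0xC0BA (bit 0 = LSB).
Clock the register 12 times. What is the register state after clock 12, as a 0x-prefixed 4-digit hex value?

0x094C

reg_0 = 0xC0BA
clock 1: out=0, reg = 0x605D
clock 2: out=1, reg = 0x302E
clock 3: out=0, reg = 0x9817
clock 4: out=1, reg = 0x4C0B
clock 5: out=1, reg = 0xA605
clock 6: out=1, reg = 0x5302
clock 7: out=0, reg = 0x2981
clock 8: out=1, reg = 0x94C0
clock 9: out=0, reg = 0x4A60
clock 10: out=0, reg = 0x2530
clock 11: out=0, reg = 0x1298
clock 12: out=0, reg = 0x094C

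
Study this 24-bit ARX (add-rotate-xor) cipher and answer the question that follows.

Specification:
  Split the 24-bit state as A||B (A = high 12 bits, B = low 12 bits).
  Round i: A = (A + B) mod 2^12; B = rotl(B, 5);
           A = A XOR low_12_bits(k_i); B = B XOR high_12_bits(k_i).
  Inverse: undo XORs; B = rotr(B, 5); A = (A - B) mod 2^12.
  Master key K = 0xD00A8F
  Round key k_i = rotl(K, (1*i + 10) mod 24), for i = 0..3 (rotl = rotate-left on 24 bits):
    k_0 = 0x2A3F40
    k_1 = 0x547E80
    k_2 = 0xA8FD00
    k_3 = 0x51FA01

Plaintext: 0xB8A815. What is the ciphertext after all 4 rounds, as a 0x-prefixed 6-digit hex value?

0x8FB923

s_0 = plaintext = 0xB8A815
s_1 = Round(s_0, k_0) = 0xCDF013
s_2 = Round(s_1, k_1) = 0x272727
s_3 = Round(s_2, k_2) = 0x499E61
s_4 = Round(s_3, k_3) = 0x8FB923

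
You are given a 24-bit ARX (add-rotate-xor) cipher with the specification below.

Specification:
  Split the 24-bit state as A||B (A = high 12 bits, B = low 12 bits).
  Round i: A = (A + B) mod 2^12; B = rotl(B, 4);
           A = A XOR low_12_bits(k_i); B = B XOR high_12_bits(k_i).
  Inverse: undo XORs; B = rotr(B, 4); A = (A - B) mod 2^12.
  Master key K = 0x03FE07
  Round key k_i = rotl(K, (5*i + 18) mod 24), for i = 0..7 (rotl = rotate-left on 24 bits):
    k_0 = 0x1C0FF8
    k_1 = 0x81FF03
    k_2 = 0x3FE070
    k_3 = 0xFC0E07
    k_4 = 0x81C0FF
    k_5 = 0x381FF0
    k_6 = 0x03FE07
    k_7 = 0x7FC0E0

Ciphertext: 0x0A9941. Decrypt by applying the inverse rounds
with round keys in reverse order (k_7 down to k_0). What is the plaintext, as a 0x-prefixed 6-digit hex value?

s_0 = ciphertext = 0x0A9941
s_1 = InvRound(s_0, k_7) = 0x25EDEB
s_2 = InvRound(s_1, k_6) = 0x77C4DD
s_3 = InvRound(s_2, k_5) = 0xC17C75
s_4 = InvRound(s_3, k_4) = 0x3A2946
s_5 = InvRound(s_4, k_3) = 0x73D668
s_6 = InvRound(s_5, k_2) = 0x0F4659
s_7 = InvRound(s_6, k_1) = 0x9136E4
s_8 = InvRound(s_7, k_0) = 0x279472

0x279472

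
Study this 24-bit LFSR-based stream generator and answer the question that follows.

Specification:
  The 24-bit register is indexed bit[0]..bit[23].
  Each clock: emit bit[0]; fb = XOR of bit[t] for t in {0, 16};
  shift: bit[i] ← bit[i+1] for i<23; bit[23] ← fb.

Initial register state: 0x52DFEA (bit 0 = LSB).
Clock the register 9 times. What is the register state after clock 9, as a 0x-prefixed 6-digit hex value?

0xDC296F

reg_0 = 0x52DFEA
clock 1: out=0, reg = 0x296FF5
clock 2: out=1, reg = 0x14B7FA
clock 3: out=0, reg = 0x0A5BFD
clock 4: out=1, reg = 0x852DFE
clock 5: out=0, reg = 0xC296FF
clock 6: out=1, reg = 0xE14B7F
clock 7: out=1, reg = 0x70A5BF
clock 8: out=1, reg = 0xB852DF
clock 9: out=1, reg = 0xDC296F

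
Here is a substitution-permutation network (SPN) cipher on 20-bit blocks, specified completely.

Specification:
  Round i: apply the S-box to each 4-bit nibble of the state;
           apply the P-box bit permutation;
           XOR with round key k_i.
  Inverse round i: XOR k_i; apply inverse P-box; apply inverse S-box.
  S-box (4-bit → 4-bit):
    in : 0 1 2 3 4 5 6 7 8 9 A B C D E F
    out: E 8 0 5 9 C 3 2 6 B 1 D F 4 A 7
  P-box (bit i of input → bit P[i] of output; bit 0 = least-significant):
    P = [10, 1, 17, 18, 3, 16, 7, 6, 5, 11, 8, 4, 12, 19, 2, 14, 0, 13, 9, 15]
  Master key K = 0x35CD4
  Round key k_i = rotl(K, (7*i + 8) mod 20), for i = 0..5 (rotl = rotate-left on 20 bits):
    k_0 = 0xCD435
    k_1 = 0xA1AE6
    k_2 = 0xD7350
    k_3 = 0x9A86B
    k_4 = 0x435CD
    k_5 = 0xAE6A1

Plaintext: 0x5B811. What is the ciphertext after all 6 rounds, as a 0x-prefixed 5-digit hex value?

0xA681A

s_0 = plaintext = 0x5B811
s_1 = Round(s_0, k_0) = 0x80F71
s_2 = Round(s_1, k_1) = 0x771C2
s_3 = Round(s_2, k_2) = 0x45388
s_4 = Round(s_3, k_3) = 0xA69CC
s_5 = Round(s_4, k_4) = 0xB2936
s_6 = Round(s_5, k_5) = 0xA681A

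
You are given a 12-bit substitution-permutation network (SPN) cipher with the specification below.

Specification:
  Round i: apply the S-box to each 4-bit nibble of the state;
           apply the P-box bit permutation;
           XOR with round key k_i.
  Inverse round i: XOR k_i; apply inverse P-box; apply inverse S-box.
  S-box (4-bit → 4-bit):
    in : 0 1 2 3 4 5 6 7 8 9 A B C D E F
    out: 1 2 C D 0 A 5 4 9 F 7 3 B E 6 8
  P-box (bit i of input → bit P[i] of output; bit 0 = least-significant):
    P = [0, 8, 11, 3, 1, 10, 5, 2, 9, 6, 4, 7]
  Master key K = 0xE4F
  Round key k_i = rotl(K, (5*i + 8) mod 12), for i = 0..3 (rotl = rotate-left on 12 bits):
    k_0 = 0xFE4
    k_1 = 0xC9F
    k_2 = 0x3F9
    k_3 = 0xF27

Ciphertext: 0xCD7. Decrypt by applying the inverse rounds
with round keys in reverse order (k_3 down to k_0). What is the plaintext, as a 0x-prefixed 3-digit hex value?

0x32F

s_0 = ciphertext = 0xCD7
s_1 = InvRound(s_0, k_3) = 0x971
s_2 = InvRound(s_1, k_2) = 0x842
s_3 = InvRound(s_2, k_1) = 0xD58
s_4 = InvRound(s_3, k_0) = 0x32F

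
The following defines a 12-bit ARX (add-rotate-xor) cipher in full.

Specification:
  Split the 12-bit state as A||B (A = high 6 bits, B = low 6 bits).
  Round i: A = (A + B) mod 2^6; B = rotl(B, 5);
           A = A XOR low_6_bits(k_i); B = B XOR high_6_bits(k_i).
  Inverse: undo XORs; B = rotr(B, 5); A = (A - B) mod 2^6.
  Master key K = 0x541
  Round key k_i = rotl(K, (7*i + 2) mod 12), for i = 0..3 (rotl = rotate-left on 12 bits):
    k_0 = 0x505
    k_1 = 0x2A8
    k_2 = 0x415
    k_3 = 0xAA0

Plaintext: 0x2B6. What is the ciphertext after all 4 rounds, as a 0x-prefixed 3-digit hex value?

s_0 = plaintext = 0x2B6
s_1 = Round(s_0, k_0) = 0x14F
s_2 = Round(s_1, k_1) = 0xF2D
s_3 = Round(s_2, k_2) = 0xF26
s_4 = Round(s_3, k_3) = 0x0B9

0x0B9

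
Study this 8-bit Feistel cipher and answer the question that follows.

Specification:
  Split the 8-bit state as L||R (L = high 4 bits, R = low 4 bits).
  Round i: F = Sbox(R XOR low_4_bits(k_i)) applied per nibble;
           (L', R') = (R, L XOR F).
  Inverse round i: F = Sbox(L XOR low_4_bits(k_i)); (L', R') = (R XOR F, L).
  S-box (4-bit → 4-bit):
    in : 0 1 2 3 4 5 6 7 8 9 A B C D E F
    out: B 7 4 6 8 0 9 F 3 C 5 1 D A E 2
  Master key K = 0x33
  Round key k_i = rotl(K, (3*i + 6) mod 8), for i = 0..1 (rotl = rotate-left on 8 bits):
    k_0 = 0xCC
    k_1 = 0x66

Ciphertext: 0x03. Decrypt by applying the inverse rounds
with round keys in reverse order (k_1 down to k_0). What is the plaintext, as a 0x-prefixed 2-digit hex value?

0x9A

s_0 = ciphertext = 0x03
s_1 = InvRound(s_0, k_1) = 0xA0
s_2 = InvRound(s_1, k_0) = 0x9A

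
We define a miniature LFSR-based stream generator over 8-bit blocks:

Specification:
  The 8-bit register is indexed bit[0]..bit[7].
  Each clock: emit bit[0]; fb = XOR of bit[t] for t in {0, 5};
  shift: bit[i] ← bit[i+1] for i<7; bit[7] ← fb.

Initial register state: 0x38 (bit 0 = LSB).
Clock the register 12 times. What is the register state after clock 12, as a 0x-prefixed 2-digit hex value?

0x4B

reg_0 = 0x38
clock 1: out=0, reg = 0x9C
clock 2: out=0, reg = 0x4E
clock 3: out=0, reg = 0x27
clock 4: out=1, reg = 0x13
clock 5: out=1, reg = 0x89
clock 6: out=1, reg = 0xC4
clock 7: out=0, reg = 0x62
clock 8: out=0, reg = 0xB1
clock 9: out=1, reg = 0x58
clock 10: out=0, reg = 0x2C
clock 11: out=0, reg = 0x96
clock 12: out=0, reg = 0x4B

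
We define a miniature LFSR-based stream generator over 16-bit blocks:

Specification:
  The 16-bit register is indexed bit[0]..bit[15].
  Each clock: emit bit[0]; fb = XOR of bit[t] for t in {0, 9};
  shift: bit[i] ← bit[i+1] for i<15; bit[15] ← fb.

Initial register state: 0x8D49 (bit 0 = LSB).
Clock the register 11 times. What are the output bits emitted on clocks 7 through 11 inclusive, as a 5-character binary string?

reg_0 = 0x8D49
clock 1: out=1, reg = 0xC6A4
clock 2: out=0, reg = 0xE352
clock 3: out=0, reg = 0xF1A9
clock 4: out=1, reg = 0xF8D4
clock 5: out=0, reg = 0x7C6A
clock 6: out=0, reg = 0x3E35
clock 7: out=1, reg = 0x1F1A
clock 8: out=0, reg = 0x8F8D
clock 9: out=1, reg = 0x47C6
clock 10: out=0, reg = 0xA3E3
clock 11: out=1, reg = 0x51F1

10101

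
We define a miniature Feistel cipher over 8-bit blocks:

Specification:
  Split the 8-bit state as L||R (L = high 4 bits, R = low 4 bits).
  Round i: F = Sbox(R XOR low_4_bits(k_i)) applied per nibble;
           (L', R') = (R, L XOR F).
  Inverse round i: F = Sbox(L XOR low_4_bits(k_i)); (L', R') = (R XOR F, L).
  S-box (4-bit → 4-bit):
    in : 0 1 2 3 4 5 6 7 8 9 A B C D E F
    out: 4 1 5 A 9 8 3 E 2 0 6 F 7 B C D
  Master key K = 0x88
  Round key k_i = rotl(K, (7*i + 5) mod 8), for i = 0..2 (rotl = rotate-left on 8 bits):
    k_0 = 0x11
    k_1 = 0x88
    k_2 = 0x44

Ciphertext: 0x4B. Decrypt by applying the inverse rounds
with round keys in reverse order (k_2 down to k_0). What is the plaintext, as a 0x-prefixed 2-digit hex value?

s_0 = ciphertext = 0x4B
s_1 = InvRound(s_0, k_2) = 0xF4
s_2 = InvRound(s_1, k_1) = 0xAF
s_3 = InvRound(s_2, k_0) = 0x0A

0x0A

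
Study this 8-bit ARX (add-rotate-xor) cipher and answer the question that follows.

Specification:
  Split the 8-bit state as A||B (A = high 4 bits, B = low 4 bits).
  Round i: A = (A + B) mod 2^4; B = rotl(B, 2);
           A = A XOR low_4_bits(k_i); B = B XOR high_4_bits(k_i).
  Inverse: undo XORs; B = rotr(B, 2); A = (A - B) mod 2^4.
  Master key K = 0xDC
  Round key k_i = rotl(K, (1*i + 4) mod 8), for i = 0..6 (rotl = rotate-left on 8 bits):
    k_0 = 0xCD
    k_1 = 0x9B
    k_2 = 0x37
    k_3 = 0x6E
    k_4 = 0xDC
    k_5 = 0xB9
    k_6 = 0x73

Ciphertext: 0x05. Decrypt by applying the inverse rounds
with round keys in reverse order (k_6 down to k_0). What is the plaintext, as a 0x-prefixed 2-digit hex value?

0x44

s_0 = ciphertext = 0x05
s_1 = InvRound(s_0, k_6) = 0xB8
s_2 = InvRound(s_1, k_5) = 0x6C
s_3 = InvRound(s_2, k_4) = 0x64
s_4 = InvRound(s_3, k_3) = 0x08
s_5 = InvRound(s_4, k_2) = 0x9E
s_6 = InvRound(s_5, k_1) = 0x5D
s_7 = InvRound(s_6, k_0) = 0x44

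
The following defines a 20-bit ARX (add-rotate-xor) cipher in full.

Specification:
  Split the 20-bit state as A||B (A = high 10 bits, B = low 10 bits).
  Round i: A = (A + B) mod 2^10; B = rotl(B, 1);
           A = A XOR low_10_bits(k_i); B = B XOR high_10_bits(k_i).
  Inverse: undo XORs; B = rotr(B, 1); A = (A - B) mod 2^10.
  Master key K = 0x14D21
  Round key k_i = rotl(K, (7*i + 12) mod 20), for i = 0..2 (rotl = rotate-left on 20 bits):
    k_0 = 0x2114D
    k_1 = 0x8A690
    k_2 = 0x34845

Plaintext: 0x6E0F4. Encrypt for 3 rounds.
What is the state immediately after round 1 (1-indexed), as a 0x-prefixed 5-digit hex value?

0xF856C

s_0 = plaintext = 0x6E0F4
s_1 = Round(s_0, k_0) = 0xF856C
s_2 = Round(s_1, k_1) = 0xF74F1
s_3 = Round(s_2, k_2) = 0x22D30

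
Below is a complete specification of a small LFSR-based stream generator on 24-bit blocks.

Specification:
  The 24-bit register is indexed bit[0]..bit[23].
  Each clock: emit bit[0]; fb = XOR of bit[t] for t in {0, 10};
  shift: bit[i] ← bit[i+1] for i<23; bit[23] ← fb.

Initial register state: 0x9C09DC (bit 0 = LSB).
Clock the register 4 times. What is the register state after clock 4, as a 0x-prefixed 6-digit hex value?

reg_0 = 0x9C09DC
clock 1: out=0, reg = 0x4E04EE
clock 2: out=0, reg = 0xA70277
clock 3: out=1, reg = 0xD3813B
clock 4: out=1, reg = 0xE9C09D

0xE9C09D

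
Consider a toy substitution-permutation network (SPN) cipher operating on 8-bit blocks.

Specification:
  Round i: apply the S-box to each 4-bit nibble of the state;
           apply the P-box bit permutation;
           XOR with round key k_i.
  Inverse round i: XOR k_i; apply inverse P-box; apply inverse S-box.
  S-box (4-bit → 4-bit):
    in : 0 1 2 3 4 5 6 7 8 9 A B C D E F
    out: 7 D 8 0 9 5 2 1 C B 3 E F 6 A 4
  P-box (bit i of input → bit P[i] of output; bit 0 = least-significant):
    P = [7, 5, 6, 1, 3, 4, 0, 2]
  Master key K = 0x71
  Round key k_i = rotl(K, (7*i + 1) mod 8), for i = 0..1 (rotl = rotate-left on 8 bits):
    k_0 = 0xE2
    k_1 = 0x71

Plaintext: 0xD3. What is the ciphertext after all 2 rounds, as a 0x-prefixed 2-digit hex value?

0x70

s_0 = plaintext = 0xD3
s_1 = Round(s_0, k_0) = 0xF3
s_2 = Round(s_1, k_1) = 0x70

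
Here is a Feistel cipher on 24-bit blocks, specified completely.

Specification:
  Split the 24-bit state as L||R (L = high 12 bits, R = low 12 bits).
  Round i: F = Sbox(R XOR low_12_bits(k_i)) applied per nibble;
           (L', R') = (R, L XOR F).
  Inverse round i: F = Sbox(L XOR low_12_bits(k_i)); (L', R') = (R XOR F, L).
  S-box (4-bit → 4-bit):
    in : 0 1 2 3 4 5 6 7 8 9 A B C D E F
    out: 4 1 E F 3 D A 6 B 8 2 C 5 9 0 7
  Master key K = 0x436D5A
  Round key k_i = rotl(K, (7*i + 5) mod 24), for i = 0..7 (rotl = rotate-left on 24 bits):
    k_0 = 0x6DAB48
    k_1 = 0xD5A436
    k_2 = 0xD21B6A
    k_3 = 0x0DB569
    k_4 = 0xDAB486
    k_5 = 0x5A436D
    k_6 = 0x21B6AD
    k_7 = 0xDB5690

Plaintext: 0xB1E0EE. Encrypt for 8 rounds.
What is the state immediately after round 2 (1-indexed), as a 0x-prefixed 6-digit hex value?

s_0 = plaintext = 0xB1E0EE
s_1 = Round(s_0, k_0) = 0x0EE734
s_2 = Round(s_1, k_1) = 0x734FA0
s_3 = Round(s_2, k_2) = 0xFA0466
s_4 = Round(s_3, k_3) = 0x466EE7
s_5 = Round(s_4, k_4) = 0xEE76C7
s_6 = Round(s_5, k_5) = 0x6C73C5
s_7 = Round(s_6, k_6) = 0x3C5B6C
s_8 = Round(s_7, k_7) = 0xB6CAB0

0x734FA0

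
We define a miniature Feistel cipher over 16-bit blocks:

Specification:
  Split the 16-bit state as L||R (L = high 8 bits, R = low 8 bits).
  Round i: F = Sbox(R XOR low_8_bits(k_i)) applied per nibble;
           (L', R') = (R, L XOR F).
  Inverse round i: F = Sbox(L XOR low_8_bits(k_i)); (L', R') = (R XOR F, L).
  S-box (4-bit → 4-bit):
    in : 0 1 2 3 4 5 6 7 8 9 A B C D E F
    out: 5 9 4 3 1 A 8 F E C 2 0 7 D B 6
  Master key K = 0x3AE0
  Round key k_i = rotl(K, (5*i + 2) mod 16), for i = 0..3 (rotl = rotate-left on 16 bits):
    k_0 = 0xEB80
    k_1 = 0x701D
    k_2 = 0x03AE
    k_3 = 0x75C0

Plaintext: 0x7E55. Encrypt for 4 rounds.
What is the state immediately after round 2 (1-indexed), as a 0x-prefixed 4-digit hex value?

s_0 = plaintext = 0x7E55
s_1 = Round(s_0, k_0) = 0x55A4
s_2 = Round(s_1, k_1) = 0xA459
s_3 = Round(s_2, k_2) = 0x59CB
s_4 = Round(s_3, k_3) = 0xCB09

0xA459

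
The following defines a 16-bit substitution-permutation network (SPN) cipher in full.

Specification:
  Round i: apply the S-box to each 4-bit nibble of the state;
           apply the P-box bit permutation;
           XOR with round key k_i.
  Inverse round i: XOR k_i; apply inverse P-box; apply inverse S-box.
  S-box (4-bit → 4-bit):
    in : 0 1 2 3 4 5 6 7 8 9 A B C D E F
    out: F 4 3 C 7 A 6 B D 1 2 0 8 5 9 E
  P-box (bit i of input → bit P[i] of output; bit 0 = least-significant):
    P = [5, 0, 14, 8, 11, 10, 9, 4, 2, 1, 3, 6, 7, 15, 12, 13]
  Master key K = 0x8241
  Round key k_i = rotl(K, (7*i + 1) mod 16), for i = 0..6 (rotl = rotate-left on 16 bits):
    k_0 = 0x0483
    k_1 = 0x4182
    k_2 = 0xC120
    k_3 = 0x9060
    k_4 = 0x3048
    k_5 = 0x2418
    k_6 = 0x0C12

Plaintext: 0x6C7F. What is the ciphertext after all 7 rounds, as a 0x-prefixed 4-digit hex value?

0xDBAD

s_0 = plaintext = 0x6C7F
s_1 = Round(s_0, k_0) = 0xD9D2
s_2 = Round(s_1, k_1) = 0x5B27
s_3 = Round(s_2, k_2) = 0x6C01
s_4 = Round(s_3, k_3) = 0x4E30
s_5 = Round(s_4, k_4) = 0xE3BD
s_6 = Round(s_5, k_5) = 0x44F0
s_7 = Round(s_6, k_6) = 0xDBAD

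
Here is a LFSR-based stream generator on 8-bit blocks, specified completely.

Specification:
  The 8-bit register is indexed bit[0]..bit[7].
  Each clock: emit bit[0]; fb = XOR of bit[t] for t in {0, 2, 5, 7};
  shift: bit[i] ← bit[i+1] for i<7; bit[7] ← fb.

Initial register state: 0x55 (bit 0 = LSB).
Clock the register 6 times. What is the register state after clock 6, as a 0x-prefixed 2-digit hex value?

0xB9

reg_0 = 0x55
clock 1: out=1, reg = 0x2A
clock 2: out=0, reg = 0x95
clock 3: out=1, reg = 0xCA
clock 4: out=0, reg = 0xE5
clock 5: out=1, reg = 0x72
clock 6: out=0, reg = 0xB9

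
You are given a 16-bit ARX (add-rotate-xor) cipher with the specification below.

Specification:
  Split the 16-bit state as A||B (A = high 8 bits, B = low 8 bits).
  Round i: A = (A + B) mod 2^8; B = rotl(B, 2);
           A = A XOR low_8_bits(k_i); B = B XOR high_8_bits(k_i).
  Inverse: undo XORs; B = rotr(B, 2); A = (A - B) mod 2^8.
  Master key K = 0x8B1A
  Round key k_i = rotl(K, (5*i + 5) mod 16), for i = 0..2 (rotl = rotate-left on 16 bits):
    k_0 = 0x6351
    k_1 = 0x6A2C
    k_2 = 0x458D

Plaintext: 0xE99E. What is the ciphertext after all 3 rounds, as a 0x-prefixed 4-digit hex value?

0x5C7D

s_0 = plaintext = 0xE99E
s_1 = Round(s_0, k_0) = 0xD619
s_2 = Round(s_1, k_1) = 0xC30E
s_3 = Round(s_2, k_2) = 0x5C7D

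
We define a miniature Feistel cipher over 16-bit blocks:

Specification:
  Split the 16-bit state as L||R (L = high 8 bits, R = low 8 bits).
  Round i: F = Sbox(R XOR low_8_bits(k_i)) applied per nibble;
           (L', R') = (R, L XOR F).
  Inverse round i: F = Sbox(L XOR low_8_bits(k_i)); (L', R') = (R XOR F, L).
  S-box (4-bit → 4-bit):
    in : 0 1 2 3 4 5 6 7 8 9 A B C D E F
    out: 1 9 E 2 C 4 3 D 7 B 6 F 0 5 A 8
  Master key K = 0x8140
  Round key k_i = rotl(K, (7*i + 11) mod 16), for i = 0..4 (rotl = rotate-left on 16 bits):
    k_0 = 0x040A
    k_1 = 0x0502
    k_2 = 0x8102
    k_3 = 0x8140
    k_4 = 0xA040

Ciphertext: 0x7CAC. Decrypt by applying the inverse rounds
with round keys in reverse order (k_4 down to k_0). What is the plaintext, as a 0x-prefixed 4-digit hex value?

0x7030

s_0 = ciphertext = 0x7CAC
s_1 = InvRound(s_0, k_4) = 0x8C7C
s_2 = InvRound(s_1, k_3) = 0x7C8C
s_3 = InvRound(s_2, k_2) = 0x567C
s_4 = InvRound(s_3, k_1) = 0x3056
s_5 = InvRound(s_4, k_0) = 0x7030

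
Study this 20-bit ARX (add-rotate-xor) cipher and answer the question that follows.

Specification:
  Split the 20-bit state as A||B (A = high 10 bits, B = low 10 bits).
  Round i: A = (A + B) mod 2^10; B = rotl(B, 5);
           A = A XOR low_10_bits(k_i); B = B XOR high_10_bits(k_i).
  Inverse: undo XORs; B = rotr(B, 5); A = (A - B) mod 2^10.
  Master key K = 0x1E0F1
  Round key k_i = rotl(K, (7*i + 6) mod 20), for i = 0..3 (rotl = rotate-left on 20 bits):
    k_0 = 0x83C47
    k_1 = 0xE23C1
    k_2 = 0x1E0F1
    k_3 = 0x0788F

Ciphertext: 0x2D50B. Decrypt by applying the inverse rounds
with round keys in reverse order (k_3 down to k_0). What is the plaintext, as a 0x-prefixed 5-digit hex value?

0x0646E

s_0 = ciphertext = 0x2D50B
s_1 = InvRound(s_0, k_3) = 0x64AA8
s_2 = InvRound(s_1, k_2) = 0xD3616
s_3 = InvRound(s_2, k_1) = 0x303CC
s_4 = InvRound(s_3, k_0) = 0x0646E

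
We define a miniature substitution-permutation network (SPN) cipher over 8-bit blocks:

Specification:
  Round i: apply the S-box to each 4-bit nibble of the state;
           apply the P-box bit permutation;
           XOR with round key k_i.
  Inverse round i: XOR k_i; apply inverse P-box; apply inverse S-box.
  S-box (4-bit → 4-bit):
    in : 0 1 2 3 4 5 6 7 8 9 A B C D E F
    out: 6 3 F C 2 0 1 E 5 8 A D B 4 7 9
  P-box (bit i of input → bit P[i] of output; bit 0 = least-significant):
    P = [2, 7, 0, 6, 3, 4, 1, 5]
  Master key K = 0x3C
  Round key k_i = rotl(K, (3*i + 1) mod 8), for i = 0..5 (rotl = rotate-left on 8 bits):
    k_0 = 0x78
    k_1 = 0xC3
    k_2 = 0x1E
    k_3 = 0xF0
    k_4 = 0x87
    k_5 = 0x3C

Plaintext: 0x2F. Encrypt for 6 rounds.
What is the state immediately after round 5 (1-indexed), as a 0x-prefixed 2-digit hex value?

0x79

s_0 = plaintext = 0x2F
s_1 = Round(s_0, k_0) = 0x06
s_2 = Round(s_1, k_1) = 0xD5
s_3 = Round(s_2, k_2) = 0x1C
s_4 = Round(s_3, k_3) = 0x2C
s_5 = Round(s_4, k_4) = 0x79
s_6 = Round(s_5, k_5) = 0x4E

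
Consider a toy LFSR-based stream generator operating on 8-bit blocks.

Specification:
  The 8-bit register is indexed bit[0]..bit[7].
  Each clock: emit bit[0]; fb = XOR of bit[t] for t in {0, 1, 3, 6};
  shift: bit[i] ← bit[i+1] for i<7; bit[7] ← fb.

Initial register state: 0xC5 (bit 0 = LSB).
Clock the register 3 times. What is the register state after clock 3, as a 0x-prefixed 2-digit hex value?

reg_0 = 0xC5
clock 1: out=1, reg = 0x62
clock 2: out=0, reg = 0x31
clock 3: out=1, reg = 0x98

0x98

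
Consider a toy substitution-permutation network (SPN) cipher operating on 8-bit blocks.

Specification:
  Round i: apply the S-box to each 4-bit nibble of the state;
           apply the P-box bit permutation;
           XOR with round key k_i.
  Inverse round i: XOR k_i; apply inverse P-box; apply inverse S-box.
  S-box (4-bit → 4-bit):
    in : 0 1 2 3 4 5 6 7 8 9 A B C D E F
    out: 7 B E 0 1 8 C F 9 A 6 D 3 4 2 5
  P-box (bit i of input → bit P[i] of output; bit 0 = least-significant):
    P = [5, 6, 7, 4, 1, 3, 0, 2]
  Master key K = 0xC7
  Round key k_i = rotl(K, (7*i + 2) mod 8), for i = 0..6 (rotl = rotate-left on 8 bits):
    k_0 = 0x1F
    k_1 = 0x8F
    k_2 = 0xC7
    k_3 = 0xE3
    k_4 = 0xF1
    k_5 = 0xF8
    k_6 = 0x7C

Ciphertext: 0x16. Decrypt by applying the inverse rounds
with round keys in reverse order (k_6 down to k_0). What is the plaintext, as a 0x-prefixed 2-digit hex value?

s_0 = ciphertext = 0x16
s_1 = InvRound(s_0, k_6) = 0xCC
s_2 = InvRound(s_1, k_5) = 0x58
s_3 = InvRound(s_2, k_4) = 0xAF
s_4 = InvRound(s_3, k_3) = 0x9E
s_5 = InvRound(s_4, k_2) = 0xA9
s_6 = InvRound(s_5, k_1) = 0x84
s_7 = InvRound(s_6, k_0) = 0x06

0x06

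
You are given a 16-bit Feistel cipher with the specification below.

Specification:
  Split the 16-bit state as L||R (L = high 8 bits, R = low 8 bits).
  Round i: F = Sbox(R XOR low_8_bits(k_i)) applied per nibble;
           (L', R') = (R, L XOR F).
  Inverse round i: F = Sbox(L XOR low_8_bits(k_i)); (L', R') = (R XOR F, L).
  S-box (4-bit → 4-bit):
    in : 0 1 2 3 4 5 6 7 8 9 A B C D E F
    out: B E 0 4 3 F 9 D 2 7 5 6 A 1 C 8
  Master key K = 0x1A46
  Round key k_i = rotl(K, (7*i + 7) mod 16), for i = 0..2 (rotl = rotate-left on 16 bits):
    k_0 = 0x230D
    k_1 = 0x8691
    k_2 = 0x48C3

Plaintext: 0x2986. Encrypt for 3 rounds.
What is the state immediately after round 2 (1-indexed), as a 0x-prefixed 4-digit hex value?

0x0FFA

s_0 = plaintext = 0x2986
s_1 = Round(s_0, k_0) = 0x860F
s_2 = Round(s_1, k_1) = 0x0FFA
s_3 = Round(s_2, k_2) = 0xFA48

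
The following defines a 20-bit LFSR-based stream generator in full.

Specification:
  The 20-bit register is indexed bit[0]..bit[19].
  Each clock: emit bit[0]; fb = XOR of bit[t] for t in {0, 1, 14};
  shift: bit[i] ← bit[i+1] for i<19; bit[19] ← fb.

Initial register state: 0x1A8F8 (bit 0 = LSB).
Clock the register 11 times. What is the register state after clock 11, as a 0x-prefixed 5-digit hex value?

0x80435

reg_0 = 0x1A8F8
clock 1: out=0, reg = 0x0D47C
clock 2: out=0, reg = 0x86A3E
clock 3: out=0, reg = 0x4351F
clock 4: out=1, reg = 0x21A8F
clock 5: out=1, reg = 0x10D47
clock 6: out=1, reg = 0x086A3
clock 7: out=1, reg = 0x04351
clock 8: out=1, reg = 0x021A8
clock 9: out=0, reg = 0x010D4
clock 10: out=0, reg = 0x0086A
clock 11: out=0, reg = 0x80435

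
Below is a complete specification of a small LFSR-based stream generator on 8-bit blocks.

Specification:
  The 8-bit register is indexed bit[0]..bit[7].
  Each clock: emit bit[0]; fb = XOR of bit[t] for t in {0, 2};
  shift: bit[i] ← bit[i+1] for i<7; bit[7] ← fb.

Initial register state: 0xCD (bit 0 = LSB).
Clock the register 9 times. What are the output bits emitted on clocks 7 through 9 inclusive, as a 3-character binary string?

110

reg_0 = 0xCD
clock 1: out=1, reg = 0x66
clock 2: out=0, reg = 0xB3
clock 3: out=1, reg = 0xD9
clock 4: out=1, reg = 0xEC
clock 5: out=0, reg = 0xF6
clock 6: out=0, reg = 0xFB
clock 7: out=1, reg = 0xFD
clock 8: out=1, reg = 0x7E
clock 9: out=0, reg = 0xBF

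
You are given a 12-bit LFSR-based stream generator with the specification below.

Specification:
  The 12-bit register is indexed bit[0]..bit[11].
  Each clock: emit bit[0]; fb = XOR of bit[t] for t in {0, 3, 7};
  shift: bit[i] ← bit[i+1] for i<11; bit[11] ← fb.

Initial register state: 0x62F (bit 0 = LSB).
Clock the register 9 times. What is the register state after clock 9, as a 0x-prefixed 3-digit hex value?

0x133

reg_0 = 0x62F
clock 1: out=1, reg = 0x317
clock 2: out=1, reg = 0x98B
clock 3: out=1, reg = 0xCC5
clock 4: out=1, reg = 0x662
clock 5: out=0, reg = 0x331
clock 6: out=1, reg = 0x998
clock 7: out=0, reg = 0x4CC
clock 8: out=0, reg = 0x266
clock 9: out=0, reg = 0x133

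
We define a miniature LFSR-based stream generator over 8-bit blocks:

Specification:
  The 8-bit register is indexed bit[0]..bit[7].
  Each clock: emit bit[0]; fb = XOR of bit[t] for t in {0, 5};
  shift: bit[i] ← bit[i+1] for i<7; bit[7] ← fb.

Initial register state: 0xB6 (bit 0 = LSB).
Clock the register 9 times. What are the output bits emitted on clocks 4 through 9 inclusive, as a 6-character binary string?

reg_0 = 0xB6
clock 1: out=0, reg = 0xDB
clock 2: out=1, reg = 0xED
clock 3: out=1, reg = 0x76
clock 4: out=0, reg = 0xBB
clock 5: out=1, reg = 0x5D
clock 6: out=1, reg = 0xAE
clock 7: out=0, reg = 0xD7
clock 8: out=1, reg = 0xEB
clock 9: out=1, reg = 0x75

011011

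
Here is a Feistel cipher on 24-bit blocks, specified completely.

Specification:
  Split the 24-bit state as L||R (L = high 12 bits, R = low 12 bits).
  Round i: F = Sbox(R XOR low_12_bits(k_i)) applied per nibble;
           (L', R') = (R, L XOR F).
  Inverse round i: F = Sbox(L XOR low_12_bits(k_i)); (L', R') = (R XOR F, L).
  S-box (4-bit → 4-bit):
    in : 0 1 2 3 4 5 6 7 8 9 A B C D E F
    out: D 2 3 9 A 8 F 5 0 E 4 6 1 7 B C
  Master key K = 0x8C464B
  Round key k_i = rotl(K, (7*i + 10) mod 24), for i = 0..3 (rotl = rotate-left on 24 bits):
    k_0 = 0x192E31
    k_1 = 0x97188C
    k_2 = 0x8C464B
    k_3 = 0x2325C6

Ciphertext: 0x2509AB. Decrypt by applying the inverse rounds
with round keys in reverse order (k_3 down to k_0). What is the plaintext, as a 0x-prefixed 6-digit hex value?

0x8CC799

s_0 = ciphertext = 0x2509AB
s_1 = InvRound(s_0, k_3) = 0xC44250
s_2 = InvRound(s_1, k_2) = 0x68CC44
s_3 = InvRound(s_2, k_1) = 0x79968C
s_4 = InvRound(s_3, k_0) = 0x8CC799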